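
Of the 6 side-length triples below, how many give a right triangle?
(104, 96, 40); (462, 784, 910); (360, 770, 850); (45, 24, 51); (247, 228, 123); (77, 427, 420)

5

(104,96,40): 40²+96² = 10816 = 104² → right
(462,784,910): 462²+784² = 828100 = 910² → right
(360,770,850): 360²+770² = 722500 = 850² → right
(45,24,51): 24²+45² = 2601 = 51² → right
(247,228,123): 123²+228² = 67113 > 61009 = 247² → acute
(77,427,420): 77²+420² = 182329 = 427² → right
5 of the 6 are right.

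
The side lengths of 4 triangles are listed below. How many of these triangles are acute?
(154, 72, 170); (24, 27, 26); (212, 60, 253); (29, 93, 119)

(154,72,170): 72²+154² = 28900 = 170² → right
(24,27,26): 24²+26² = 1252 > 729 = 27² → acute
(212,60,253): 60²+212² = 48544 < 64009 = 253² → obtuse
(29,93,119): 29²+93² = 9490 < 14161 = 119² → obtuse
1 of the 4 is acute.

1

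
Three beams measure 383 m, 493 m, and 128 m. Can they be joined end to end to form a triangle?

Yes

The longest side is 493, and the other two sum to 511.
Since 511 > 493, the triangle inequality holds.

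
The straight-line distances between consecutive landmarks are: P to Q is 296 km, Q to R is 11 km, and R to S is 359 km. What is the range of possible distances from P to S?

The maximum is all hops collinear in one direction: 296 + 11 + 359 = 666.
The longest hop is 359; the others sum to 307. Folding the others back against it leaves at least 359 − 307 = 52.

52 ≤ PS ≤ 666 km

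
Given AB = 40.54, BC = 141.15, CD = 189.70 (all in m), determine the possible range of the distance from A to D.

8.01 ≤ AD ≤ 371.39 m

The maximum is all hops collinear in one direction: 40.54 + 141.15 + 189.70 = 371.39.
The longest hop is 189.70; the others sum to 181.69. Folding the others back against it leaves at least 189.70 − 181.69 = 8.01.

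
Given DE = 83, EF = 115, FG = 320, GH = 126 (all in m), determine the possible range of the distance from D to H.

0 ≤ DH ≤ 644 m

The maximum is all hops collinear in one direction: 83 + 115 + 320 + 126 = 644.
The longest hop is 320; the others sum to 324. Since 320 ≤ 324, the path can fold back on itself completely, so the minimum distance is 0.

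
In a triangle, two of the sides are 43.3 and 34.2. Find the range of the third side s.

By the triangle inequality, s must be less than 43.3 + 34.2 = 77.5 and greater than |43.3 − 34.2| = 9.1.

9.1 < s < 77.5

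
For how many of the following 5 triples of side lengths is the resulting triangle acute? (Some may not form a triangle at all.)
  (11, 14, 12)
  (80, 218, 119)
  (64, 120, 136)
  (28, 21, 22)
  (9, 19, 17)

(11,14,12): 11²+12² = 265 > 196 = 14² → acute
(80,218,119): 80+119 ≤ 218, not a triangle
(64,120,136): 64²+120² = 18496 = 136² → right
(28,21,22): 21²+22² = 925 > 784 = 28² → acute
(9,19,17): 9²+17² = 370 > 361 = 19² → acute
3 of the 5 are acute.

3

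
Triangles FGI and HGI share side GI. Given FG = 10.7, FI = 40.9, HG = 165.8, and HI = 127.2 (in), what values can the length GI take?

From triangle FGI: |10.7 − 40.9| < GI < 10.7 + 40.9, i.e. 30.2 < GI < 51.6.
From triangle HGI: 38.6 < GI < 293.0.
Both must hold, so GI lies in the intersection.

38.6 < GI < 51.6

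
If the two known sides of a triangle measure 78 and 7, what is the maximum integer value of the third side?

84

The third side must be strictly less than 78 + 7 = 85.
The largest integer below 85 is 84.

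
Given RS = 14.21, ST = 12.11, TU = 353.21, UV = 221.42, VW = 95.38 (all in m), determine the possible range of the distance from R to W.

10.09 ≤ RW ≤ 696.33 m

The maximum is all hops collinear in one direction: 14.21 + 12.11 + 353.21 + 221.42 + 95.38 = 696.33.
The longest hop is 353.21; the others sum to 343.12. Folding the others back against it leaves at least 353.21 − 343.12 = 10.09.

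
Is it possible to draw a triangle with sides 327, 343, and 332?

The longest side is 343, and the other two sum to 659.
Since 659 > 343, the triangle inequality holds.

Yes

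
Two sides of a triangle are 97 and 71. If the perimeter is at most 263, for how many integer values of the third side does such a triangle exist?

Triangle inequality: 26 < x < 168. Perimeter ≤ 263 gives x ≤ 263 − 97 − 71 = 95.
So 26 < x ≤ 95; integers 27 through 95: 69 values.

69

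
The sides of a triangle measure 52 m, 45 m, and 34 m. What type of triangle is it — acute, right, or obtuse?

acute

Compare the square of the longest side to the sum of squares of the other two: 34² + 45² = 3181 > 2704 = 52².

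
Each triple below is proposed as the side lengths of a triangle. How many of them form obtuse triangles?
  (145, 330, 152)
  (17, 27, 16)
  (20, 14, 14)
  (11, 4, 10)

(145,330,152): 145+152 ≤ 330, not a triangle
(17,27,16): 16²+17² = 545 < 729 = 27² → obtuse
(20,14,14): 14²+14² = 392 < 400 = 20² → obtuse
(11,4,10): 4²+10² = 116 < 121 = 11² → obtuse
3 of the 4 are obtuse.

3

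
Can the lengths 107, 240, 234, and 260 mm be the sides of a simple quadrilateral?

A quadrilateral exists iff every side is shorter than the sum of the others — equivalently, the longest side is less than the sum of the rest.
Longest side 260 < 581 (sum of the remaining 3), so yes.

Yes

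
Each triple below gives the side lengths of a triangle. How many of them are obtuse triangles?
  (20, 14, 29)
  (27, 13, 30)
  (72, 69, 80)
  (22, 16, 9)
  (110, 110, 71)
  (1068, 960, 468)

(20,14,29): 14²+20² = 596 < 841 = 29² → obtuse
(27,13,30): 13²+27² = 898 < 900 = 30² → obtuse
(72,69,80): 69²+72² = 9945 > 6400 = 80² → acute
(22,16,9): 9²+16² = 337 < 484 = 22² → obtuse
(110,110,71): 71²+110² = 17141 > 12100 = 110² → acute
(1068,960,468): 468²+960² = 1140624 = 1068² → right
3 of the 6 are obtuse.

3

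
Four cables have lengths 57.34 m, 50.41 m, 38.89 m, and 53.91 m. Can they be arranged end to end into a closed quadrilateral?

A quadrilateral exists iff every side is shorter than the sum of the others — equivalently, the longest side is less than the sum of the rest.
Longest side 57.34 < 143.21 (sum of the remaining 3), so yes.

Yes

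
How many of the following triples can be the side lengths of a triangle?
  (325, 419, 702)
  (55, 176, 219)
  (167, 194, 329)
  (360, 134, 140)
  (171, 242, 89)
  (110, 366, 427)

5

(325,419,702): 325+419 > 702 → valid
(55,176,219): 55+176 > 219 → valid
(167,194,329): 167+194 > 329 → valid
(134,140,360): 134+140 ≤ 360 → not valid
(89,171,242): 89+171 > 242 → valid
(110,366,427): 110+366 > 427 → valid
5 of the 6 triples form a triangle.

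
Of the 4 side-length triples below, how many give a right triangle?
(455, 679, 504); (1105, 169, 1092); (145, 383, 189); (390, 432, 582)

(455,679,504): 455²+504² = 461041 = 679² → right
(1105,169,1092): 169²+1092² = 1221025 = 1105² → right
(145,383,189): 145+189 ≤ 383, not a triangle
(390,432,582): 390²+432² = 338724 = 582² → right
3 of the 4 are right.

3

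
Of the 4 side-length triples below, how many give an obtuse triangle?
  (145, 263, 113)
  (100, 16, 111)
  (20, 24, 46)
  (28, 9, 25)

(145,263,113): 113+145 ≤ 263, not a triangle
(100,16,111): 16²+100² = 10256 < 12321 = 111² → obtuse
(20,24,46): 20+24 ≤ 46, not a triangle
(28,9,25): 9²+25² = 706 < 784 = 28² → obtuse
2 of the 4 are obtuse.

2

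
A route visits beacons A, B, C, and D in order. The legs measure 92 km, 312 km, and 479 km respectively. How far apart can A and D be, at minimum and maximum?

The maximum is all hops collinear in one direction: 92 + 312 + 479 = 883.
The longest hop is 479; the others sum to 404. Folding the others back against it leaves at least 479 − 404 = 75.

75 ≤ AD ≤ 883 km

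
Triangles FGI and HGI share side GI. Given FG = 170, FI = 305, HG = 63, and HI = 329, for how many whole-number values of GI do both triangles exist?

From triangle FGI: 135 < GI < 475.
From triangle HGI: 266 < GI < 392.
Intersection: 266 < GI < 392, so integers 267 through 391: 125 values.

125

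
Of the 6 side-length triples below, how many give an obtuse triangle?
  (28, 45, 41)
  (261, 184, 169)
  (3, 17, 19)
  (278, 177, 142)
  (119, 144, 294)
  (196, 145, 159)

(28,45,41): 28²+41² = 2465 > 2025 = 45² → acute
(261,184,169): 169²+184² = 62417 < 68121 = 261² → obtuse
(3,17,19): 3²+17² = 298 < 361 = 19² → obtuse
(278,177,142): 142²+177² = 51493 < 77284 = 278² → obtuse
(119,144,294): 119+144 ≤ 294, not a triangle
(196,145,159): 145²+159² = 46306 > 38416 = 196² → acute
3 of the 6 are obtuse.

3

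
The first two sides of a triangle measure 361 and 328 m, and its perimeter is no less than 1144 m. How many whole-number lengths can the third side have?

Triangle inequality: 33 < x < 689. Perimeter ≥ 1144 gives x ≥ 1144 − 361 − 328 = 455.
So 455 ≤ x < 689; integers 455 through 688: 234 values.

234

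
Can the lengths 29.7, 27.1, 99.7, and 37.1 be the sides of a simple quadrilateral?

For a quadrilateral, each side must be shorter than the sum of the others.
Here the longest side is 99.7, but the remaining 3 sides sum to only 93.9.

No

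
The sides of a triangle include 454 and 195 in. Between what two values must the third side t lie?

259 < t < 649 (in)

By the triangle inequality, t must be less than 454 + 195 = 649 and greater than |454 − 195| = 259.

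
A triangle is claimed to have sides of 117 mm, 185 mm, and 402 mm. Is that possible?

The longest side is 402, but the other two sum to only 302.
302 < 402, so the triangle inequality fails.

No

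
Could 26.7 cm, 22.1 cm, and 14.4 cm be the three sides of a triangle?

Yes

The longest side is 26.7, and the other two sum to 36.5.
Since 36.5 > 26.7, the triangle inequality holds.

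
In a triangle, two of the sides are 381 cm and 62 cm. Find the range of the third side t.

319 < t < 443 (cm)

By the triangle inequality, t must be less than 381 + 62 = 443 and greater than |381 − 62| = 319.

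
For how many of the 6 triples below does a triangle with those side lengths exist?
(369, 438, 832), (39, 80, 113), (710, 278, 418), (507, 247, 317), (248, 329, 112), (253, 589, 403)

4

(369,438,832): 369+438 ≤ 832 → not valid
(39,80,113): 39+80 > 113 → valid
(278,418,710): 278+418 ≤ 710 → not valid
(247,317,507): 247+317 > 507 → valid
(112,248,329): 112+248 > 329 → valid
(253,403,589): 253+403 > 589 → valid
4 of the 6 triples form a triangle.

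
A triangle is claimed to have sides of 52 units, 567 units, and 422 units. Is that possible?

The longest side is 567, but the other two sum to only 474.
474 < 567, so the triangle inequality fails.

No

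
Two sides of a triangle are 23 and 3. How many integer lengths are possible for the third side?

The third side lies in the open interval (20, 26).
Integers from 21 to 25 inclusive: 25 − 21 + 1 = 5.

5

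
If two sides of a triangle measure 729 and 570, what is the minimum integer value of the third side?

The third side must be strictly greater than |729 − 570| = 159.
The smallest integer above 159 is 160.

160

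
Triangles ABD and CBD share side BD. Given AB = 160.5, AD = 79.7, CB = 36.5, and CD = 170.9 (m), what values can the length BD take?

From triangle ABD: |160.5 − 79.7| < BD < 160.5 + 79.7, i.e. 80.8 < BD < 240.2.
From triangle CBD: 134.4 < BD < 207.4.
Both must hold, so BD lies in the intersection.

134.4 < BD < 207.4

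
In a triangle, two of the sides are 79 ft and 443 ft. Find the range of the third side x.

By the triangle inequality, x must be less than 79 + 443 = 522 and greater than |79 − 443| = 364.

364 < x < 522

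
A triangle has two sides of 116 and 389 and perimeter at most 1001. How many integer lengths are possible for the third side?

Triangle inequality: 273 < x < 505. Perimeter ≤ 1001 gives x ≤ 1001 − 116 − 389 = 496.
So 273 < x ≤ 496; integers 274 through 496: 223 values.

223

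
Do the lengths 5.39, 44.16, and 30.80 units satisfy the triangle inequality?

The longest side is 44.16, but the other two sum to only 36.19.
36.19 < 44.16, so the triangle inequality fails.

No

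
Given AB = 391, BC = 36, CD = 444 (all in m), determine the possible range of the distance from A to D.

The maximum is all hops collinear in one direction: 391 + 36 + 444 = 871.
The longest hop is 444; the others sum to 427. Folding the others back against it leaves at least 444 − 427 = 17.

17 ≤ AD ≤ 871 m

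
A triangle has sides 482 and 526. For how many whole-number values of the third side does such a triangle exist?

The third side lies in the open interval (44, 1008).
Integers from 45 to 1007 inclusive: 1007 − 45 + 1 = 963.

963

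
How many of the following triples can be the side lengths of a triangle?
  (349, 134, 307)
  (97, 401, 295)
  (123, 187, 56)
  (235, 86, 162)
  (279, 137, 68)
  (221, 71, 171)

3

(134,307,349): 134+307 > 349 → valid
(97,295,401): 97+295 ≤ 401 → not valid
(56,123,187): 56+123 ≤ 187 → not valid
(86,162,235): 86+162 > 235 → valid
(68,137,279): 68+137 ≤ 279 → not valid
(71,171,221): 71+171 > 221 → valid
3 of the 6 triples form a triangle.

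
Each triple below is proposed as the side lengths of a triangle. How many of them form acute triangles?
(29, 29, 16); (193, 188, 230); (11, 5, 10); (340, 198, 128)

3

(29,29,16): 16²+29² = 1097 > 841 = 29² → acute
(193,188,230): 188²+193² = 72593 > 52900 = 230² → acute
(11,5,10): 5²+10² = 125 > 121 = 11² → acute
(340,198,128): 128+198 ≤ 340, not a triangle
3 of the 4 are acute.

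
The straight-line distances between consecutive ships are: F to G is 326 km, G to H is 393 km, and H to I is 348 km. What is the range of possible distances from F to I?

0 ≤ FI ≤ 1067 km

The maximum is all hops collinear in one direction: 326 + 393 + 348 = 1067.
The longest hop is 393; the others sum to 674. Since 393 ≤ 674, the path can fold back on itself completely, so the minimum distance is 0.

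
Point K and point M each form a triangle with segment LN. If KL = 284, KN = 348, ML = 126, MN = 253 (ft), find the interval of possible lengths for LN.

From triangle KLN: |284 − 348| < LN < 284 + 348, i.e. 64 < LN < 632.
From triangle MLN: 127 < LN < 379.
Both must hold, so LN lies in the intersection.

127 < LN < 379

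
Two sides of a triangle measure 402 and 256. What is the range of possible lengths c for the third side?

By the triangle inequality, c must be less than 402 + 256 = 658 and greater than |402 − 256| = 146.

146 < c < 658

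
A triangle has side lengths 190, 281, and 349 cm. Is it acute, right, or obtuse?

Compare the square of the longest side to the sum of squares of the other two: 190² + 281² = 115061 < 121801 = 349².

obtuse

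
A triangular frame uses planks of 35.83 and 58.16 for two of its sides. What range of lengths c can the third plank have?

By the triangle inequality, c must be less than 35.83 + 58.16 = 93.99 and greater than |35.83 − 58.16| = 22.33.

22.33 < c < 93.99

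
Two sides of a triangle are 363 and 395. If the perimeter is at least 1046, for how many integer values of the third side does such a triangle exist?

470

Triangle inequality: 32 < x < 758. Perimeter ≥ 1046 gives x ≥ 1046 − 363 − 395 = 288.
So 288 ≤ x < 758; integers 288 through 757: 470 values.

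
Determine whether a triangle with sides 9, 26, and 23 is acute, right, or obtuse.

Compare the square of the longest side to the sum of squares of the other two: 9² + 23² = 610 < 676 = 26².

obtuse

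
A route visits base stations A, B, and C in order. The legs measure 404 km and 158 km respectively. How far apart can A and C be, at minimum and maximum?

By the triangle inequality, |404 − 158| ≤ AC ≤ 404 + 158.

246 ≤ AC ≤ 562 km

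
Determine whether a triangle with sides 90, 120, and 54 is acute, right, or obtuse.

Compare the square of the longest side to the sum of squares of the other two: 54² + 90² = 11016 < 14400 = 120².

obtuse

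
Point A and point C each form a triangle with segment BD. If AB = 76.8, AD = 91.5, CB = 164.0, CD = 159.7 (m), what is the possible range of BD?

14.7 < BD < 168.3

From triangle ABD: |76.8 − 91.5| < BD < 76.8 + 91.5, i.e. 14.7 < BD < 168.3.
From triangle CBD: 4.3 < BD < 323.7.
Both must hold, so BD lies in the intersection.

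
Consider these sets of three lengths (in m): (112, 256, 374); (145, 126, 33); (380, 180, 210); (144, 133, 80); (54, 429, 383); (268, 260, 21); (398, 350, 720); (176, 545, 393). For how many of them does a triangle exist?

(112,256,374): 112+256 ≤ 374 → not valid
(33,126,145): 33+126 > 145 → valid
(180,210,380): 180+210 > 380 → valid
(80,133,144): 80+133 > 144 → valid
(54,383,429): 54+383 > 429 → valid
(21,260,268): 21+260 > 268 → valid
(350,398,720): 350+398 > 720 → valid
(176,393,545): 176+393 > 545 → valid
7 of the 8 triples form a triangle.

7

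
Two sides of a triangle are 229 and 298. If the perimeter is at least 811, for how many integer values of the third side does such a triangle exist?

Triangle inequality: 69 < x < 527. Perimeter ≥ 811 gives x ≥ 811 − 229 − 298 = 284.
So 284 ≤ x < 527; integers 284 through 526: 243 values.

243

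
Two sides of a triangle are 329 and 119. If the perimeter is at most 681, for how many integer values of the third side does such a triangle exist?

23

Triangle inequality: 210 < x < 448. Perimeter ≤ 681 gives x ≤ 681 − 329 − 119 = 233.
So 210 < x ≤ 233; integers 211 through 233: 23 values.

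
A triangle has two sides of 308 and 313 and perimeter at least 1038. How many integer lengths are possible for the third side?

Triangle inequality: 5 < x < 621. Perimeter ≥ 1038 gives x ≥ 1038 − 308 − 313 = 417.
So 417 ≤ x < 621; integers 417 through 620: 204 values.

204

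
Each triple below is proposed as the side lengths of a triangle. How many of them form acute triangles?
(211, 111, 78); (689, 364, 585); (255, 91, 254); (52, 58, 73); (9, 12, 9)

(211,111,78): 78+111 ≤ 211, not a triangle
(689,364,585): 364²+585² = 474721 = 689² → right
(255,91,254): 91²+254² = 72797 > 65025 = 255² → acute
(52,58,73): 52²+58² = 6068 > 5329 = 73² → acute
(9,12,9): 9²+9² = 162 > 144 = 12² → acute
3 of the 5 are acute.

3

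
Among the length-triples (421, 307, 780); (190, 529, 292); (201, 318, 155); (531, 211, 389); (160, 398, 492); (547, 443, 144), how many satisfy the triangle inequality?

4

(307,421,780): 307+421 ≤ 780 → not valid
(190,292,529): 190+292 ≤ 529 → not valid
(155,201,318): 155+201 > 318 → valid
(211,389,531): 211+389 > 531 → valid
(160,398,492): 160+398 > 492 → valid
(144,443,547): 144+443 > 547 → valid
4 of the 6 triples form a triangle.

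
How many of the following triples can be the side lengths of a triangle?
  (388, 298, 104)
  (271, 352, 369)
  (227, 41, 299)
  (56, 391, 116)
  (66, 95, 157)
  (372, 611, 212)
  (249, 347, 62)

(104,298,388): 104+298 > 388 → valid
(271,352,369): 271+352 > 369 → valid
(41,227,299): 41+227 ≤ 299 → not valid
(56,116,391): 56+116 ≤ 391 → not valid
(66,95,157): 66+95 > 157 → valid
(212,372,611): 212+372 ≤ 611 → not valid
(62,249,347): 62+249 ≤ 347 → not valid
3 of the 7 triples form a triangle.

3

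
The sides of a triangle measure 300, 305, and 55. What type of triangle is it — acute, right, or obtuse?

right

Compare the square of the longest side to the sum of squares of the other two: 55² + 300² = 93025 = 305².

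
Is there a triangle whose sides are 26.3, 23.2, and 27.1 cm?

The longest side is 27.1, and the other two sum to 49.5.
Since 49.5 > 27.1, the triangle inequality holds.

Yes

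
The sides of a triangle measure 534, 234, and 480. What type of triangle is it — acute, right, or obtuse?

Compare the square of the longest side to the sum of squares of the other two: 234² + 480² = 285156 = 534².

right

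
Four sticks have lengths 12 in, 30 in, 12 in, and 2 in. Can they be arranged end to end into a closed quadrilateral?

No

For a quadrilateral, each side must be shorter than the sum of the others.
Here the longest side is 30, but the remaining 3 sides sum to only 26.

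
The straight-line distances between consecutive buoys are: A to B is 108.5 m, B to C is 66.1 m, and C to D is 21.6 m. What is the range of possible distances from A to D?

20.8 ≤ AD ≤ 196.2 m

The maximum is all hops collinear in one direction: 108.5 + 66.1 + 21.6 = 196.2.
The longest hop is 108.5; the others sum to 87.7. Folding the others back against it leaves at least 108.5 − 87.7 = 20.8.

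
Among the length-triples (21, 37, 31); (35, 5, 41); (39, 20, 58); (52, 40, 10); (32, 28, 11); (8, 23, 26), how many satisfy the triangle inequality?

(21,31,37): 21+31 > 37 → valid
(5,35,41): 5+35 ≤ 41 → not valid
(20,39,58): 20+39 > 58 → valid
(10,40,52): 10+40 ≤ 52 → not valid
(11,28,32): 11+28 > 32 → valid
(8,23,26): 8+23 > 26 → valid
4 of the 6 triples form a triangle.

4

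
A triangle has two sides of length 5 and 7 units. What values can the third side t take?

2 < t < 12 (units)

By the triangle inequality, t must be less than 5 + 7 = 12 and greater than |5 − 7| = 2.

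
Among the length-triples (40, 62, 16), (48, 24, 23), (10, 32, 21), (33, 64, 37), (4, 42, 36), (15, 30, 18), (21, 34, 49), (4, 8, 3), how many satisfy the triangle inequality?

(16,40,62): 16+40 ≤ 62 → not valid
(23,24,48): 23+24 ≤ 48 → not valid
(10,21,32): 10+21 ≤ 32 → not valid
(33,37,64): 33+37 > 64 → valid
(4,36,42): 4+36 ≤ 42 → not valid
(15,18,30): 15+18 > 30 → valid
(21,34,49): 21+34 > 49 → valid
(3,4,8): 3+4 ≤ 8 → not valid
3 of the 8 triples form a triangle.

3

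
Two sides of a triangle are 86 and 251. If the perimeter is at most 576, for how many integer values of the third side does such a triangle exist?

74

Triangle inequality: 165 < x < 337. Perimeter ≤ 576 gives x ≤ 576 − 86 − 251 = 239.
So 165 < x ≤ 239; integers 166 through 239: 74 values.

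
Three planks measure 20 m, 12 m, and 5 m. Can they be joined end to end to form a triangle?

The longest side is 20, but the other two sum to only 17.
17 < 20, so the triangle inequality fails.

No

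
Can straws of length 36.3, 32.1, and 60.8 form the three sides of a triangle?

The longest side is 60.8, and the other two sum to 68.4.
Since 68.4 > 60.8, the triangle inequality holds.

Yes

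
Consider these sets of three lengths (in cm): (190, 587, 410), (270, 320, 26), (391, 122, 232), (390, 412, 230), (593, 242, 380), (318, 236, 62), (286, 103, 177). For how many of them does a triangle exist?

(190,410,587): 190+410 > 587 → valid
(26,270,320): 26+270 ≤ 320 → not valid
(122,232,391): 122+232 ≤ 391 → not valid
(230,390,412): 230+390 > 412 → valid
(242,380,593): 242+380 > 593 → valid
(62,236,318): 62+236 ≤ 318 → not valid
(103,177,286): 103+177 ≤ 286 → not valid
3 of the 7 triples form a triangle.

3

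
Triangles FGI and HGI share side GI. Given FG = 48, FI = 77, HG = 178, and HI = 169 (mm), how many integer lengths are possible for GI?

From triangle FGI: 29 < GI < 125.
From triangle HGI: 9 < GI < 347.
Intersection: 29 < GI < 125, so integers 30 through 124: 95 values.

95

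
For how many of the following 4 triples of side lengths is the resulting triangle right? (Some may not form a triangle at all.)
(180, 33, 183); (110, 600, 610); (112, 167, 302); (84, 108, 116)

(180,33,183): 33²+180² = 33489 = 183² → right
(110,600,610): 110²+600² = 372100 = 610² → right
(112,167,302): 112+167 ≤ 302, not a triangle
(84,108,116): 84²+108² = 18720 > 13456 = 116² → acute
2 of the 4 are right.

2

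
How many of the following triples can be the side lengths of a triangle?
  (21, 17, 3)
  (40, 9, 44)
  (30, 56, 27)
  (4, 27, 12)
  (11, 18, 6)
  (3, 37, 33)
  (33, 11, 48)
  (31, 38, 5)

(3,17,21): 3+17 ≤ 21 → not valid
(9,40,44): 9+40 > 44 → valid
(27,30,56): 27+30 > 56 → valid
(4,12,27): 4+12 ≤ 27 → not valid
(6,11,18): 6+11 ≤ 18 → not valid
(3,33,37): 3+33 ≤ 37 → not valid
(11,33,48): 11+33 ≤ 48 → not valid
(5,31,38): 5+31 ≤ 38 → not valid
2 of the 8 triples form a triangle.

2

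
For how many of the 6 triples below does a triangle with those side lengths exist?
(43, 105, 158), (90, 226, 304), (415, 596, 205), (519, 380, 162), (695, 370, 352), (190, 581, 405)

5

(43,105,158): 43+105 ≤ 158 → not valid
(90,226,304): 90+226 > 304 → valid
(205,415,596): 205+415 > 596 → valid
(162,380,519): 162+380 > 519 → valid
(352,370,695): 352+370 > 695 → valid
(190,405,581): 190+405 > 581 → valid
5 of the 6 triples form a triangle.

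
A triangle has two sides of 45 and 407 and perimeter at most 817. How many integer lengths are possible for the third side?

Triangle inequality: 362 < x < 452. Perimeter ≤ 817 gives x ≤ 817 − 45 − 407 = 365.
So 362 < x ≤ 365; integers 363 through 365: 3 values.

3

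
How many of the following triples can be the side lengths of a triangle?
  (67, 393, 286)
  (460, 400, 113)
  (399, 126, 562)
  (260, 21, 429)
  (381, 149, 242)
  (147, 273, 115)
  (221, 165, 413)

2

(67,286,393): 67+286 ≤ 393 → not valid
(113,400,460): 113+400 > 460 → valid
(126,399,562): 126+399 ≤ 562 → not valid
(21,260,429): 21+260 ≤ 429 → not valid
(149,242,381): 149+242 > 381 → valid
(115,147,273): 115+147 ≤ 273 → not valid
(165,221,413): 165+221 ≤ 413 → not valid
2 of the 7 triples form a triangle.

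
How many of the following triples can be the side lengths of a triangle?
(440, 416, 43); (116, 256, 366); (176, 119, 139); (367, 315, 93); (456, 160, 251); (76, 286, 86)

(43,416,440): 43+416 > 440 → valid
(116,256,366): 116+256 > 366 → valid
(119,139,176): 119+139 > 176 → valid
(93,315,367): 93+315 > 367 → valid
(160,251,456): 160+251 ≤ 456 → not valid
(76,86,286): 76+86 ≤ 286 → not valid
4 of the 6 triples form a triangle.

4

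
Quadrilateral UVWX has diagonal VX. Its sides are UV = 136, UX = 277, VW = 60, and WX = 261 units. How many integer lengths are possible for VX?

119

From triangle UVX: 141 < VX < 413.
From triangle WVX: 201 < VX < 321.
Intersection: 201 < VX < 321, so integers 202 through 320: 119 values.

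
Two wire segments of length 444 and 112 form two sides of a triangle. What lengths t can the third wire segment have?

By the triangle inequality, t must be less than 444 + 112 = 556 and greater than |444 − 112| = 332.

332 < t < 556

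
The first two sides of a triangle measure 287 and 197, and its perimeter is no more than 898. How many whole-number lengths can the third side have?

Triangle inequality: 90 < x < 484. Perimeter ≤ 898 gives x ≤ 898 − 287 − 197 = 414.
So 90 < x ≤ 414; integers 91 through 414: 324 values.

324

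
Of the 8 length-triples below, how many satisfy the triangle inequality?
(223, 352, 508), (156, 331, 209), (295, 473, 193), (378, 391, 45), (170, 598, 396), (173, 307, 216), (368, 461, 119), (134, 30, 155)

(223,352,508): 223+352 > 508 → valid
(156,209,331): 156+209 > 331 → valid
(193,295,473): 193+295 > 473 → valid
(45,378,391): 45+378 > 391 → valid
(170,396,598): 170+396 ≤ 598 → not valid
(173,216,307): 173+216 > 307 → valid
(119,368,461): 119+368 > 461 → valid
(30,134,155): 30+134 > 155 → valid
7 of the 8 triples form a triangle.

7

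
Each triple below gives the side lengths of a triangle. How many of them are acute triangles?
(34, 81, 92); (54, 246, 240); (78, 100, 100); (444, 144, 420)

(34,81,92): 34²+81² = 7717 < 8464 = 92² → obtuse
(54,246,240): 54²+240² = 60516 = 246² → right
(78,100,100): 78²+100² = 16084 > 10000 = 100² → acute
(444,144,420): 144²+420² = 197136 = 444² → right
1 of the 4 is acute.

1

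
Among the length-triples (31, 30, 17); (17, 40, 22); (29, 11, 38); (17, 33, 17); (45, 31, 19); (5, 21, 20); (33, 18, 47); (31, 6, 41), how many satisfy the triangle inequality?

6

(17,30,31): 17+30 > 31 → valid
(17,22,40): 17+22 ≤ 40 → not valid
(11,29,38): 11+29 > 38 → valid
(17,17,33): 17+17 > 33 → valid
(19,31,45): 19+31 > 45 → valid
(5,20,21): 5+20 > 21 → valid
(18,33,47): 18+33 > 47 → valid
(6,31,41): 6+31 ≤ 41 → not valid
6 of the 8 triples form a triangle.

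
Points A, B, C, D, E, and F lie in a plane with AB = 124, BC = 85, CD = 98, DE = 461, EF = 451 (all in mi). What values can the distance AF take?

The maximum is all hops collinear in one direction: 124 + 85 + 98 + 461 + 451 = 1219.
The longest hop is 461; the others sum to 758. Since 461 ≤ 758, the path can fold back on itself completely, so the minimum distance is 0.

0 ≤ AF ≤ 1219 mi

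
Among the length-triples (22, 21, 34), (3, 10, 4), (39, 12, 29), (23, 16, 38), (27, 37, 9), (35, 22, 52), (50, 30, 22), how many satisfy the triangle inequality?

(21,22,34): 21+22 > 34 → valid
(3,4,10): 3+4 ≤ 10 → not valid
(12,29,39): 12+29 > 39 → valid
(16,23,38): 16+23 > 38 → valid
(9,27,37): 9+27 ≤ 37 → not valid
(22,35,52): 22+35 > 52 → valid
(22,30,50): 22+30 > 50 → valid
5 of the 7 triples form a triangle.

5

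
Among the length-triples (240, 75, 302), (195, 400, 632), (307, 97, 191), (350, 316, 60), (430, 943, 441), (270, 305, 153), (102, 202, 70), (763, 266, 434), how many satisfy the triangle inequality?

3

(75,240,302): 75+240 > 302 → valid
(195,400,632): 195+400 ≤ 632 → not valid
(97,191,307): 97+191 ≤ 307 → not valid
(60,316,350): 60+316 > 350 → valid
(430,441,943): 430+441 ≤ 943 → not valid
(153,270,305): 153+270 > 305 → valid
(70,102,202): 70+102 ≤ 202 → not valid
(266,434,763): 266+434 ≤ 763 → not valid
3 of the 8 triples form a triangle.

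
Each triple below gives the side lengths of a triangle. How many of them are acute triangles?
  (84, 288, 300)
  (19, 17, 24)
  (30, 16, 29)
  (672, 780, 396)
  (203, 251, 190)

3

(84,288,300): 84²+288² = 90000 = 300² → right
(19,17,24): 17²+19² = 650 > 576 = 24² → acute
(30,16,29): 16²+29² = 1097 > 900 = 30² → acute
(672,780,396): 396²+672² = 608400 = 780² → right
(203,251,190): 190²+203² = 77309 > 63001 = 251² → acute
3 of the 5 are acute.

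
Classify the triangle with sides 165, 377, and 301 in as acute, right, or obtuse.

Compare the square of the longest side to the sum of squares of the other two: 165² + 301² = 117826 < 142129 = 377².

obtuse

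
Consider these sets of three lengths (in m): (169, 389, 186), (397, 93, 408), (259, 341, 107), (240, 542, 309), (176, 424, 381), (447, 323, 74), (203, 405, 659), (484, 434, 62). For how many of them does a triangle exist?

(169,186,389): 169+186 ≤ 389 → not valid
(93,397,408): 93+397 > 408 → valid
(107,259,341): 107+259 > 341 → valid
(240,309,542): 240+309 > 542 → valid
(176,381,424): 176+381 > 424 → valid
(74,323,447): 74+323 ≤ 447 → not valid
(203,405,659): 203+405 ≤ 659 → not valid
(62,434,484): 62+434 > 484 → valid
5 of the 8 triples form a triangle.

5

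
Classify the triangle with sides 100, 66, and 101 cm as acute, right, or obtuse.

Compare the square of the longest side to the sum of squares of the other two: 66² + 100² = 14356 > 10201 = 101².

acute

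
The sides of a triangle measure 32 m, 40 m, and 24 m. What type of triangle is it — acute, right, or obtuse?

Compare the square of the longest side to the sum of squares of the other two: 24² + 32² = 1600 = 40².

right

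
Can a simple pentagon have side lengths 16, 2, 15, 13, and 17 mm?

A pentagon exists iff every side is shorter than the sum of the others — equivalently, the longest side is less than the sum of the rest.
Longest side 17 < 46 (sum of the remaining 4), so yes.

Yes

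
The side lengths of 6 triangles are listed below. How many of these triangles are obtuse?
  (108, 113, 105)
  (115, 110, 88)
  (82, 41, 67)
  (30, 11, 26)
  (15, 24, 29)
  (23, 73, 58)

(108,113,105): 105²+108² = 22689 > 12769 = 113² → acute
(115,110,88): 88²+110² = 19844 > 13225 = 115² → acute
(82,41,67): 41²+67² = 6170 < 6724 = 82² → obtuse
(30,11,26): 11²+26² = 797 < 900 = 30² → obtuse
(15,24,29): 15²+24² = 801 < 841 = 29² → obtuse
(23,73,58): 23²+58² = 3893 < 5329 = 73² → obtuse
4 of the 6 are obtuse.

4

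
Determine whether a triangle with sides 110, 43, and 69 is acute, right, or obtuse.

obtuse

Compare the square of the longest side to the sum of squares of the other two: 43² + 69² = 6610 < 12100 = 110².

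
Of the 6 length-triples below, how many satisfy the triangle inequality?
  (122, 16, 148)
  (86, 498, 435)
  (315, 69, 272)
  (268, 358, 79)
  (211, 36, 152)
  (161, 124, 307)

2

(16,122,148): 16+122 ≤ 148 → not valid
(86,435,498): 86+435 > 498 → valid
(69,272,315): 69+272 > 315 → valid
(79,268,358): 79+268 ≤ 358 → not valid
(36,152,211): 36+152 ≤ 211 → not valid
(124,161,307): 124+161 ≤ 307 → not valid
2 of the 6 triples form a triangle.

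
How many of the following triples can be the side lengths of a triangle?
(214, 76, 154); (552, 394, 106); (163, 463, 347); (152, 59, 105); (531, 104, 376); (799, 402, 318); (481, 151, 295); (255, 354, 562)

(76,154,214): 76+154 > 214 → valid
(106,394,552): 106+394 ≤ 552 → not valid
(163,347,463): 163+347 > 463 → valid
(59,105,152): 59+105 > 152 → valid
(104,376,531): 104+376 ≤ 531 → not valid
(318,402,799): 318+402 ≤ 799 → not valid
(151,295,481): 151+295 ≤ 481 → not valid
(255,354,562): 255+354 > 562 → valid
4 of the 8 triples form a triangle.

4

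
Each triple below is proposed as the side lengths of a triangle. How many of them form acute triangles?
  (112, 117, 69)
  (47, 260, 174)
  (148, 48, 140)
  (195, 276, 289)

2

(112,117,69): 69²+112² = 17305 > 13689 = 117² → acute
(47,260,174): 47+174 ≤ 260, not a triangle
(148,48,140): 48²+140² = 21904 = 148² → right
(195,276,289): 195²+276² = 114201 > 83521 = 289² → acute
2 of the 4 are acute.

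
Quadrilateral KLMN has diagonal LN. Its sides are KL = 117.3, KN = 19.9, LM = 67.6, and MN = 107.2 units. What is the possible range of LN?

97.4 < LN < 137.2

From triangle KLN: |117.3 − 19.9| < LN < 117.3 + 19.9, i.e. 97.4 < LN < 137.2.
From triangle MLN: 39.6 < LN < 174.8.
Both must hold, so LN lies in the intersection.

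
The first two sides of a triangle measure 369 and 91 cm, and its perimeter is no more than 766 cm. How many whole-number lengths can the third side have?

28

Triangle inequality: 278 < x < 460. Perimeter ≤ 766 gives x ≤ 766 − 369 − 91 = 306.
So 278 < x ≤ 306; integers 279 through 306: 28 values.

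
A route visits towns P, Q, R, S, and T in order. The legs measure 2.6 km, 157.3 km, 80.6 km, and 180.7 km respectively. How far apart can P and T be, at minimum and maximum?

The maximum is all hops collinear in one direction: 2.6 + 157.3 + 80.6 + 180.7 = 421.2.
The longest hop is 180.7; the others sum to 240.5. Since 180.7 ≤ 240.5, the path can fold back on itself completely, so the minimum distance is 0.

0 ≤ PT ≤ 421.2 km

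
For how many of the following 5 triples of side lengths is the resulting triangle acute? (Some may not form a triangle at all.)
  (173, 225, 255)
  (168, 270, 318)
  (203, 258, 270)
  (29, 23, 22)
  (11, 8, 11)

4

(173,225,255): 173²+225² = 80554 > 65025 = 255² → acute
(168,270,318): 168²+270² = 101124 = 318² → right
(203,258,270): 203²+258² = 107773 > 72900 = 270² → acute
(29,23,22): 22²+23² = 1013 > 841 = 29² → acute
(11,8,11): 8²+11² = 185 > 121 = 11² → acute
4 of the 5 are acute.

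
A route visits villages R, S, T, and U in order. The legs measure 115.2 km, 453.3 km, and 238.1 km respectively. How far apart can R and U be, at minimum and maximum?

The maximum is all hops collinear in one direction: 115.2 + 453.3 + 238.1 = 806.6.
The longest hop is 453.3; the others sum to 353.3. Folding the others back against it leaves at least 453.3 − 353.3 = 100.0.

100.0 ≤ RU ≤ 806.6 km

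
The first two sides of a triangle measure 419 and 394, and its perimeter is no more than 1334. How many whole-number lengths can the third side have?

496

Triangle inequality: 25 < x < 813. Perimeter ≤ 1334 gives x ≤ 1334 − 419 − 394 = 521.
So 25 < x ≤ 521; integers 26 through 521: 496 values.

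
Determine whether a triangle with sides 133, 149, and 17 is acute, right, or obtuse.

obtuse

Compare the square of the longest side to the sum of squares of the other two: 17² + 133² = 17978 < 22201 = 149².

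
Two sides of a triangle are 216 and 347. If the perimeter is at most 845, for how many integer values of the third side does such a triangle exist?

151

Triangle inequality: 131 < x < 563. Perimeter ≤ 845 gives x ≤ 845 − 216 − 347 = 282.
So 131 < x ≤ 282; integers 132 through 282: 151 values.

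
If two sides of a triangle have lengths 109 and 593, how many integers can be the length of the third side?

217

The third side lies in the open interval (484, 702).
Integers from 485 to 701 inclusive: 701 − 485 + 1 = 217.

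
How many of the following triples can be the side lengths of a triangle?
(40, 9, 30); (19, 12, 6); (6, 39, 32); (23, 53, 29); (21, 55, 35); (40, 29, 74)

(9,30,40): 9+30 ≤ 40 → not valid
(6,12,19): 6+12 ≤ 19 → not valid
(6,32,39): 6+32 ≤ 39 → not valid
(23,29,53): 23+29 ≤ 53 → not valid
(21,35,55): 21+35 > 55 → valid
(29,40,74): 29+40 ≤ 74 → not valid
1 of the 6 triples forms a triangle.

1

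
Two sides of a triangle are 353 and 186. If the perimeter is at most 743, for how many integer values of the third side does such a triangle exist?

37

Triangle inequality: 167 < x < 539. Perimeter ≤ 743 gives x ≤ 743 − 353 − 186 = 204.
So 167 < x ≤ 204; integers 168 through 204: 37 values.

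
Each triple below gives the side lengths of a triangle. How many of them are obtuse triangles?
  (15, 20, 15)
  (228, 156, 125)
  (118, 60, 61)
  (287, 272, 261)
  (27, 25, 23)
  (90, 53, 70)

3

(15,20,15): 15²+15² = 450 > 400 = 20² → acute
(228,156,125): 125²+156² = 39961 < 51984 = 228² → obtuse
(118,60,61): 60²+61² = 7321 < 13924 = 118² → obtuse
(287,272,261): 261²+272² = 142105 > 82369 = 287² → acute
(27,25,23): 23²+25² = 1154 > 729 = 27² → acute
(90,53,70): 53²+70² = 7709 < 8100 = 90² → obtuse
3 of the 6 are obtuse.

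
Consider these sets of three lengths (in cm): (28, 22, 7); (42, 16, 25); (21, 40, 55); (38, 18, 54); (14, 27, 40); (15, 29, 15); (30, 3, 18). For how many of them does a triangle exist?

5

(7,22,28): 7+22 > 28 → valid
(16,25,42): 16+25 ≤ 42 → not valid
(21,40,55): 21+40 > 55 → valid
(18,38,54): 18+38 > 54 → valid
(14,27,40): 14+27 > 40 → valid
(15,15,29): 15+15 > 29 → valid
(3,18,30): 3+18 ≤ 30 → not valid
5 of the 7 triples form a triangle.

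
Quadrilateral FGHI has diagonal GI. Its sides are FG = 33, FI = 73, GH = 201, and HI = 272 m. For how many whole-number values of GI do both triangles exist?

34

From triangle FGI: 40 < GI < 106.
From triangle HGI: 71 < GI < 473.
Intersection: 71 < GI < 106, so integers 72 through 105: 34 values.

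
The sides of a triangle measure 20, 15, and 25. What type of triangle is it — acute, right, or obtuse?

right

Compare the square of the longest side to the sum of squares of the other two: 15² + 20² = 625 = 25².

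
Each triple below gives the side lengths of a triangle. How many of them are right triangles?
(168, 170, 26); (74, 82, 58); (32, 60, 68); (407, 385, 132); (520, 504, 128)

4

(168,170,26): 26²+168² = 28900 = 170² → right
(74,82,58): 58²+74² = 8840 > 6724 = 82² → acute
(32,60,68): 32²+60² = 4624 = 68² → right
(407,385,132): 132²+385² = 165649 = 407² → right
(520,504,128): 128²+504² = 270400 = 520² → right
4 of the 5 are right.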